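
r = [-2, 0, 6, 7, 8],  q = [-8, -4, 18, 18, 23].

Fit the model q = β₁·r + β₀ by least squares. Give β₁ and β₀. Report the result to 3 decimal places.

β₁ = 3.161, β₀ = -2.611

Entries of XᵀX: Σr·r = 153, Σr = 19, Σ1 = 5.
And Σr·q = 434, Σq = 47.
So XᵀX·[β₁, β₀]ᵀ = Xᵀq: [[153, 19]; [19, 5]]·[β₁, β₀]ᵀ = [434, 47]ᵀ.
det = 153·5 − 19² = 404.
β₁ = (434·5 − 19·47)/404 = 1277/404; β₀ = (153·47 − 19·434)/404 = -1055/404.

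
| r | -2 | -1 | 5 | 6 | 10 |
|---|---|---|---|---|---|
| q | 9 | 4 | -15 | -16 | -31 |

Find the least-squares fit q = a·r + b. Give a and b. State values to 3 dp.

The normal equations are: 166·a + 18·b = -503;  18·a + 5·b = -49.
Determinant 166·5 − 18² = 506.
a = ((-503)·5 − 18·(-49))/506 = -71/22; b = (166·(-49) − 18·(-503))/506 = 20/11.

a = -3.227, b = 1.818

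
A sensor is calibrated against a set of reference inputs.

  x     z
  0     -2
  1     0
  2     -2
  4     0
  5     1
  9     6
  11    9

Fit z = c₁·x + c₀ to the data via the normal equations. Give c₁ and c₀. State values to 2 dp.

c₁ = 0.97, c₀ = -2.74

Normal-equation sums: Σx·x = 248, Σx = 32, Σ1 = 7.
Moment sums: Σx·z = 154, Σz = 12.
MᵀM·[c₁, c₀]ᵀ = Mᵀz becomes [[248, 32]; [32, 7]]·[c₁, c₀]ᵀ = [154, 12]ᵀ.
Δ = 248·7 − 32² = 712.
c₁ = (154·7 − 32·12)/712 = 347/356; c₀ = (248·12 − 32·154)/712 = -244/89.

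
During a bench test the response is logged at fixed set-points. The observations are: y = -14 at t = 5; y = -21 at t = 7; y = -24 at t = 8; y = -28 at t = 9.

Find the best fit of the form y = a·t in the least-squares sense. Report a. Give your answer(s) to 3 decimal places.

a = -3.018

With design matrix A, AᵀA = [[219]] and Aᵀy = [-661]ᵀ.
a = (-661)/219 = -3.01826.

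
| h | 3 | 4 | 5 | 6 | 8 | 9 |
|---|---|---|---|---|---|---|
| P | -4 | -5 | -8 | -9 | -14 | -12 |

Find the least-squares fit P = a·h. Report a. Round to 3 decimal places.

Setting ∂/∂a … = 0 gives: 231·a = -346.
Hence a = -346 / 231 ≈ -1.49784.

a = -1.498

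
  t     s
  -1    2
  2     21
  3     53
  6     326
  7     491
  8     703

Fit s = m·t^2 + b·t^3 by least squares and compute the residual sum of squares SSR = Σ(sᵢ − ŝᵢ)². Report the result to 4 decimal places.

SSR = 4.7917

The normal system XᵀX·[m, b]ᵀ = Xᵀs is [[7891, 57625]; [57625, 427243]]·[m, b]ᵀ = [81350, 600362]ᵀ.
Δ = 7891·427243 − 57625² = 50733888.
m = (81350·427243 − 57625·600362)/50733888 = 6681575/2113912; b = (7891·600362 − 57625·81350)/50733888 = 2069283/2113912.
Residuals: -96117/528478, 277897/528478, -495935/264239, 408371/528478, 192387/528478, -126695/264239; SSR = 1266143/264239.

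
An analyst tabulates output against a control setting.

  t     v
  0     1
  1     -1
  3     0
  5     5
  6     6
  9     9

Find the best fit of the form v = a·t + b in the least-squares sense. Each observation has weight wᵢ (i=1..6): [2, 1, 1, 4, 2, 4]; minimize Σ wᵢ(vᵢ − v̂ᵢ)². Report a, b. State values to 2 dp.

a = 1.03, b = -0.38

Normal-equation sums: Σwᵢ·t·t = 506, Σwᵢ·t = 72, Σwᵢ·1 = 14.
And Σwᵢ·t·v = 495, Σwᵢ·v = 69.
Eliminating b: 14·(row 1) − 72·(row 2) gives 1900·a = 14·495 − 72·69 = 1962, so a = 981/950.
Then b = (69 − 72·(981/950))/14 = -363/950.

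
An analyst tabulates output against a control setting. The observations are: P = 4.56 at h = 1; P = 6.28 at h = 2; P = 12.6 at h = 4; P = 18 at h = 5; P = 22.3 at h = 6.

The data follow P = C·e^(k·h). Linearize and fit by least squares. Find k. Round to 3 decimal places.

Taking logs, ln P = k·h + ln C, so regress ln P on h.
Σh = 18.0000, Σ(h)² = 82.0000, Σln P = 11.8833, Σh·ln P = 48.4062.
Equations: 82.0000·k + 18.0000·ln C = 48.4062;  18.0000·k + 5·ln C = 11.8833.
Solving (det = 86.0000): k = 0.32710, ln C = 1.19910.

k = 0.327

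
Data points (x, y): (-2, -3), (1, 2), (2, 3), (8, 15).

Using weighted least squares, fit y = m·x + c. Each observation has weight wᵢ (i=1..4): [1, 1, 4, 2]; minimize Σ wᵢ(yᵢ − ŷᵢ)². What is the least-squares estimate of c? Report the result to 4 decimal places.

c = -0.2217

Sums needed: Σwᵢ·x·x = 149, Σwᵢ·x = 23, Σwᵢ·1 = 8.
For AᵀWy: Σwᵢ·x·y = 272, Σwᵢ·y = 41.
Normal equations: [[149, 23]; [23, 8]]·[m, c]ᵀ = [272, 41]ᵀ.
Eliminating c: 8·(row 1) − 23·(row 2) gives 663·m = 8·272 − 23·41 = 1233, so m = 411/221.
Then c = (41 − 23·(411/221))/8 = -49/221.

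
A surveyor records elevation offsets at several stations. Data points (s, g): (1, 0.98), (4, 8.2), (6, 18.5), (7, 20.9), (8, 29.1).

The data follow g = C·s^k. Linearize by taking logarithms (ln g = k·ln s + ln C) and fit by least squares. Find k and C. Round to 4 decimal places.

Linearized form: ln g = k·ln s + ln C. From the 5 transformed points,
Over the data: Σln s = 7.2034, Σ(ln s)² = 13.2429, Σln g = 11.4122, Σln s·ln g = 21.0692.
Normal system: [[13.2429, 7.2034]; [7.2034, 5]]·[k, ln C]ᵀ = [21.0692, 11.4122]ᵀ.
Δ = 13.2429·5 − (7.2034)² = 14.3252; k = (21.0692·5 − 7.2034·11.4122)/14.3252 = 1.61530, ln C = (13.2429·11.4122 − 7.2034·21.0692)/14.3252 = -0.04469, so C = exp(-0.04469) = 0.95630.

k = 1.6153, C = 0.9563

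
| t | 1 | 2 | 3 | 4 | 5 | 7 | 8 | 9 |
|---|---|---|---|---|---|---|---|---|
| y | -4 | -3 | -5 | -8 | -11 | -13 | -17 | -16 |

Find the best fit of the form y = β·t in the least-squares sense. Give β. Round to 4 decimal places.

β = -1.9398

Entries of MᵀM: Σt·t = 249.
Right-hand side: Σt·y = -483.
Normal equations: [[249]]·[β]ᵀ = [-483]ᵀ.
Hence β = -483 / 249 ≈ -1.93976.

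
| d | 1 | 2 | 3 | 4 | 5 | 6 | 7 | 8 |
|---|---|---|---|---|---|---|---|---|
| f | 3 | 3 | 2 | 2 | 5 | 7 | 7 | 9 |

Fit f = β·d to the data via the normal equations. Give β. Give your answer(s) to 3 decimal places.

Normal-equation sums: Σd·d = 204.
Right-hand side: Σd·f = 211.
β = 211/204 = 1.03431.

β = 1.034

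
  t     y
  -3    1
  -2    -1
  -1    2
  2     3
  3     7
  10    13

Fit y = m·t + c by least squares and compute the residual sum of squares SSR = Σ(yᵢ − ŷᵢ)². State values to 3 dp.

Normal-equation sums: Σt·t = 127, Σt = 9, Σ1 = 6.
Moment sums: Σt·y = 154, Σy = 25.
Normal equations: [[127, 9]; [9, 6]]·[m, c]ᵀ = [154, 25]ᵀ.
det = 127·6 − 9² = 681.
m = (154·6 − 9·25)/681 = 233/227; c = (127·25 − 9·154)/681 = 1789/681.
Residuals: 989/681, -1072/681, 272/681, -1144/681, 881/681, 74/681; SSR = 6302/681.

SSR = 9.254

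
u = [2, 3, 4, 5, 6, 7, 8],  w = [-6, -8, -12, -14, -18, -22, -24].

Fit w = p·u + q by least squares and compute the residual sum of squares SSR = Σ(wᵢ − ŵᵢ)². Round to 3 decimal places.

SSR = 2.286

The normal equations are: 203·p + 35·q = -608;  35·p + 7·q = -104.
(Σu·u = 203, Σu = 35, Σ1 = 7, Σu·w = -608, Σw = -104.)
Eliminating q: 7·(row 1) − 35·(row 2) gives 196·p = 7·(-608) − 35·(-104) = -616, so p = -22/7.
Then q = ((-104) − 35·(-22/7))/7 = 6/7.
Residuals: -4/7, 4/7, -2/7, 6/7, 0, -6/7, 2/7; SSR = 16/7.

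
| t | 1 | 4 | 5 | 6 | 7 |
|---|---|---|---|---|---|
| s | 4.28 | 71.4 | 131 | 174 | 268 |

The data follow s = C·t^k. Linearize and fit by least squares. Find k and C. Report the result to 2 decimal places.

k = 2.10, C = 4.20

Let Y = ln s. Fitting Y = k·ln t + ln C by least squares:
Over the data: Σln t = 6.7334, Σ(ln t)² = 11.5091, Σln s = 21.3475, Σln t·ln s = 33.8868.
Normal system: [[11.5091, 6.7334]; [6.7334, 5]]·[k, ln C]ᵀ = [33.8868, 21.3475]ᵀ.
Solving (det = 12.2067): k = 2.10481, ln C = 1.43499, so C = exp(1.43499) = 4.19960.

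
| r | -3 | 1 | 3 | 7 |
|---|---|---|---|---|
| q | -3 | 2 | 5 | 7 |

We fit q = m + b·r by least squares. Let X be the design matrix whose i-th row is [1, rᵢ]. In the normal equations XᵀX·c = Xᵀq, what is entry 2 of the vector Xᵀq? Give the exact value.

75

Entry 2 ↔ basis r, so (Xᵀq)_{2} = Σᵢ (r)·qᵢ = (-3)·(-3) + (1)·(2) + (3)·(5) + (7)·(7) = 75.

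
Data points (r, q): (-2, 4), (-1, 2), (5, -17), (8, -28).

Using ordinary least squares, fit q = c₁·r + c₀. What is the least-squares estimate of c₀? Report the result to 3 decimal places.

c₀ = -1.725

Normal-equation sums: Σr·r = 94, Σr = 10, Σ1 = 4.
For Aᵀq: Σr·q = -319, Σq = -39.
det = 94·4 − 10² = 276.
c₁ = ((-319)·4 − 10·(-39))/276 = -443/138; c₀ = (94·(-39) − 10·(-319))/276 = -119/69.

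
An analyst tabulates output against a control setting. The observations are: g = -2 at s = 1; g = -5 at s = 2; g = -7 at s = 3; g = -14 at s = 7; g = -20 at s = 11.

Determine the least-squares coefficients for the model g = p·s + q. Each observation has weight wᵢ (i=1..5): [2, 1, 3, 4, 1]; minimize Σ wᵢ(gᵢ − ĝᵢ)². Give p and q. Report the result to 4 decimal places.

The normal equations are: 350·p + 52·q = -689;  52·p + 11·q = -106.
(Σwᵢ·s·s = 350, Σwᵢ·s = 52, Σwᵢ·1 = 11, Σwᵢ·s·g = -689, Σwᵢ·g = -106.)
Eliminating q: 11·(row 1) − 52·(row 2) gives 1146·p = 11·(-689) − 52·(-106) = -2067, so p = -689/382.
Then q = ((-106) − 52·(-689/382))/11 = -212/191.

p = -1.8037, q = -1.1099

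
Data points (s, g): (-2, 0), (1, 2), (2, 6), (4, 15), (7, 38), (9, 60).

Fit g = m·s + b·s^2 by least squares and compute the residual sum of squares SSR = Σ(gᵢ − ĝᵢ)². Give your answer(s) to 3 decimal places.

Entries of XᵀX: Σs·s = 155, Σs·s^2 = 1137, Σs^2·s^2 = 9251.
Moment sums: Σs·g = 880, Σs^2·g = 6988.
XᵀX·[m, b]ᵀ = Xᵀg becomes [[155, 1137]; [1137, 9251]]·[m, b]ᵀ = [880, 6988]ᵀ.
Eliminating b: 9251·(row 1) − 1137·(row 2) gives 141136·m = 9251·880 − 1137·6988 = 195524, so m = 48881/35284.
Then b = (6988 − 1137·(48881/35284))/9251 = 20645/35284.
Residuals: 7591/17642, 521/17642, 15681/17642, 854/8821, -3245/8821, 2433/17642; SSR = 10054/8821.

SSR = 1.140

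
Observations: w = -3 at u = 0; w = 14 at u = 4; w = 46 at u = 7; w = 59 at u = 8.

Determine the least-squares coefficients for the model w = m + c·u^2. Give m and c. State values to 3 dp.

m = -2.258, c = 0.969

The normal system XᵀX·[m, c]ᵀ = Xᵀw is [[4, 129]; [129, 6753]]·[m, c]ᵀ = [116, 6254]ᵀ.
Eliminating c: 6753·(row 1) − 129·(row 2) gives 10371·m = 6753·116 − 129·6254 = -23418, so m = -7806/3457.
Then c = (6254 − 129·(-7806/3457))/6753 = 10052/10371.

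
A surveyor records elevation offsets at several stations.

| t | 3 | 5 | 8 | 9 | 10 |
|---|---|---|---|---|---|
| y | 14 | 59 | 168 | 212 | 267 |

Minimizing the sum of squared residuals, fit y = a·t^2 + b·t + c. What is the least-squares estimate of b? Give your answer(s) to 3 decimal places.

MᵀM·[a, b, c]ᵀ = Mᵀy reads: 21363·a + 2393·b + 279·c = 56225;  2393·a + 279·b + 35·c = 6259;  279·a + 35·b + 5·c = 720.
Solving the 3×3 system (Gaussian elimination) gives a = 2115/778, b = 523/778, c = -4823/389.

b = 0.672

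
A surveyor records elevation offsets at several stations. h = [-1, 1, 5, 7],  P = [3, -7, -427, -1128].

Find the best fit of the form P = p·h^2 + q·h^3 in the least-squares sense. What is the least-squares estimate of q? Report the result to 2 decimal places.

q = -2.97

Compute the Gram sums: Σh^2·h^2 = 3028, Σh^2·h^3 = 19932, Σh^3·h^3 = 133276.
And Σh^2·P = -65951, Σh^3·P = -440289.
So MᵀM·[p, q]ᵀ = MᵀP: [[3028, 19932]; [19932, 133276]]·[p, q]ᵀ = [-65951, -440289]ᵀ.
Determinant 3028·133276 − 19932² = 6275104.
p = ((-65951)·133276 − 19932·(-440289))/6275104 = -157331/71308; q = (3028·(-440289) − 19932·(-65951))/6275104 = -1166235/392194.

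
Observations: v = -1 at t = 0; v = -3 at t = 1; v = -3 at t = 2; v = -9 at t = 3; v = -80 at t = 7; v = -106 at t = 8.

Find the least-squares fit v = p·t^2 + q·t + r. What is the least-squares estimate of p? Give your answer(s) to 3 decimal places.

The normal system XᵀX·[p, q, r]ᵀ = Xᵀv is [[6595, 891, 127]; [891, 127, 21]; [127, 21, 6]]·[p, q, r]ᵀ = [-10800, -1444, -202]ᵀ.
Inverting the 3×3 Gram matrix, [p, q, r]ᵀ = [-7493/3620, 12667/3620, -3803/1810]ᵀ.

p = -2.070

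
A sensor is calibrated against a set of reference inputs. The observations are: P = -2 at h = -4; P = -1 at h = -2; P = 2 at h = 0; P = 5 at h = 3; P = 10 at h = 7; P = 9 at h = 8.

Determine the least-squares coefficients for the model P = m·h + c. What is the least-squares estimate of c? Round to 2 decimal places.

Entries of XᵀX: Σh·h = 142, Σh = 12, Σ1 = 6.
And Σh·P = 167, ΣP = 23.
XᵀX·[m, c]ᵀ = XᵀP becomes [[142, 12]; [12, 6]]·[m, c]ᵀ = [167, 23]ᵀ.
det = 142·6 − 12² = 708.
m = (167·6 − 12·23)/708 = 121/118; c = (142·23 − 12·167)/708 = 631/354.

c = 1.78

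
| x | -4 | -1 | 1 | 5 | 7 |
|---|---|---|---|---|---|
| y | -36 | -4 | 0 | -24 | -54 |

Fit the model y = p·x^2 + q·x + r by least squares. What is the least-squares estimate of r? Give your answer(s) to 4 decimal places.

Normal-equation sums: Σx^2·x^2 = 3284, Σx^2·x = 404, Σx^2 = 92, Σx·x = 92, Σx = 8, Σ1 = 5.
Moment sums: Σx^2·y = -3826, Σx·y = -350, Σy = -118.
So MᵀM·[p, q, r]ᵀ = Mᵀy: [[3284, 404, 92]; [404, 92, 8]; [92, 8, 5]]·[p, q, r]ᵀ = [-3826, -350, -118]ᵀ.
Row-reducing yields p = -4670/3129, q = 5849/2086, r = -1954/3129.

r = -0.6245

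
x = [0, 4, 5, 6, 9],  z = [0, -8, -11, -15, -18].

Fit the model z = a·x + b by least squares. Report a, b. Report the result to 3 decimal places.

Entries of MᵀM: Σx·x = 158, Σx = 24, Σ1 = 5.
Moment sums: Σx·z = -339, Σz = -52.
So MᵀM·[a, b]ᵀ = Mᵀz: [[158, 24]; [24, 5]]·[a, b]ᵀ = [-339, -52]ᵀ.
Eliminating b: 5·(row 1) − 24·(row 2) gives 214·a = 5·(-339) − 24·(-52) = -447, so a = -447/214.
Then b = ((-52) − 24·(-447/214))/5 = -40/107.

a = -2.089, b = -0.374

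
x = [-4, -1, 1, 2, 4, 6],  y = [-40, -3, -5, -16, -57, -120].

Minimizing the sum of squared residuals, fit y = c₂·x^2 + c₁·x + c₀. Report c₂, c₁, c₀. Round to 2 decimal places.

c₂ = -2.98, c₁ = -2.01, c₀ = -0.76

Compute the Gram sums: Σx^2·x^2 = 1826, Σx^2·x = 224, Σx^2 = 74, Σx·x = 74, Σx = 8, Σ1 = 6.
For Aᵀy: Σx^2·y = -5944, Σx·y = -822, Σy = -241.
So AᵀA·[c₂, c₁, c₀]ᵀ = Aᵀy: [[1826, 224, 74]; [224, 74, 8]; [74, 8, 6]]·[c₂, c₁, c₀]ᵀ = [-5944, -822, -241]ᵀ.
Row-reducing yields c₂ = -188183/63204, c₁ = -31810/15801, c₀ = -16039/21068.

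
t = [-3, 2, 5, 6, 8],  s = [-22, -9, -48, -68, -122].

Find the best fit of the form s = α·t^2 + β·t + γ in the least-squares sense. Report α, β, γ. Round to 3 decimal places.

Sums needed: Σt^2·t^2 = 6114, Σt^2·t = 834, Σt^2 = 138, Σt·t = 138, Σt = 18, Σ1 = 5.
Right-hand side: Σt^2·s = -11690, Σt·s = -1576, Σs = -269.
Solving the 3×3 system (Gaussian elimination) gives α = -1147/588, β = 403/588, γ = -17/7.

α = -1.951, β = 0.685, γ = -2.429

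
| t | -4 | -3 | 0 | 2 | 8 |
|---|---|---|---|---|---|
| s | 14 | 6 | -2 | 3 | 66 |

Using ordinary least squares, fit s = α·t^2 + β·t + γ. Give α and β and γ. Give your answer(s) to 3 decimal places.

α = 1.029, β = 0.259, γ = -1.902

Normal-equation sums: Σt^2·t^2 = 4449, Σt^2·t = 429, Σt^2 = 93, Σt·t = 93, Σt = 3, Σ1 = 5.
Moment sums: Σt^2·s = 4514, Σt·s = 460, Σs = 87.
Row-reducing yields α = 31085/30198, β = 2609/10066, γ = -9572/5033.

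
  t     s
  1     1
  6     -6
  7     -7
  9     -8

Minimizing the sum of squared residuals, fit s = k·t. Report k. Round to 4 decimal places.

k = -0.9341

The normal equations are: 167·k = -156.
(Σt·t = 167, Σt·s = -156.)
Hence k = -156 / 167 ≈ -0.934132.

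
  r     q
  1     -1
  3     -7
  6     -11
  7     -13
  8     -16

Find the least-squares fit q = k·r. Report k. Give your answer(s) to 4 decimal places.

Forming XᵀX = [[159]] and Xᵀq = [-307]ᵀ gives XᵀX·[k]ᵀ = Xᵀq.
k = (-307)/159 = -1.93082.

k = -1.9308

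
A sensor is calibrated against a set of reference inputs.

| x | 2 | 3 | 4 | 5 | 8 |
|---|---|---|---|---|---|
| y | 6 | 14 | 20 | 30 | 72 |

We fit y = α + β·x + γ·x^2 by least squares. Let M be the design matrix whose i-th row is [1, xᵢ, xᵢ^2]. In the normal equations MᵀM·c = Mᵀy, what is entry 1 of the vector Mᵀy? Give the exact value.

Entry 1 ↔ basis 1, so (Mᵀy)_{1} = Σᵢ yᵢ = (1)·(6) + (1)·(14) + (1)·(20) + (1)·(30) + (1)·(72) = 142.

142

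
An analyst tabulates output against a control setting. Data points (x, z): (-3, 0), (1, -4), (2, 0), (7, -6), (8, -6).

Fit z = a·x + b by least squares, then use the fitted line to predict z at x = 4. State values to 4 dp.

ẑ = -3.7610

The normal equations are: 127·a + 15·b = -94;  15·a + 5·b = -16.
Δ = 127·5 − 15² = 410.
a = ((-94)·5 − 15·(-16))/410 = -23/41; b = (127·(-16) − 15·(-94))/410 = -311/205.
At x = 4: ẑ = (-23/41)·(4) + (-311/205)·(1) = -771/205.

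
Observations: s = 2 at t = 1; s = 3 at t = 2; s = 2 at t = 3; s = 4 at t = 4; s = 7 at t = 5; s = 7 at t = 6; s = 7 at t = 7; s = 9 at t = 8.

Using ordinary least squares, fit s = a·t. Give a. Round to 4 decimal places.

Setting ∂/∂a … = 0 gives: 204·a = 228.
Hence a = 228 / 204 ≈ 1.11765.

a = 1.1176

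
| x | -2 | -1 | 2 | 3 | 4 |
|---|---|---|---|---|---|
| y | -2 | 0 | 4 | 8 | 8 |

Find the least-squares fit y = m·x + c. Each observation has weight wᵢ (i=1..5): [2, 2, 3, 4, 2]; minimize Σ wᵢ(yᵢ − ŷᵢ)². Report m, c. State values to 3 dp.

Entries of AᵀWA: Σwᵢ·x·x = 90, Σwᵢ·x = 20, Σwᵢ·1 = 13.
For AᵀWy: Σwᵢ·x·y = 192, Σwᵢ·y = 56.
Normal equations: [[90, 20]; [20, 13]]·[m, c]ᵀ = [192, 56]ᵀ.
Determinant 90·13 − 20² = 770.
m = (192·13 − 20·56)/770 = 688/385; c = (90·56 − 20·192)/770 = 120/77.

m = 1.787, c = 1.558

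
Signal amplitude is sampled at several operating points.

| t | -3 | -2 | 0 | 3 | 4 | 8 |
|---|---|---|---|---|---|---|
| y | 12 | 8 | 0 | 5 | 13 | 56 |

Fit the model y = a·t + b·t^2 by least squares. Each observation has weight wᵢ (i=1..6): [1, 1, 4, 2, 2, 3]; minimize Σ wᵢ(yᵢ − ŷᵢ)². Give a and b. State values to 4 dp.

Sums needed: Σwᵢ·t·t = 255, Σwᵢ·t·t^2 = 1683, Σwᵢ·t^2·t^2 = 13059.
Right-hand side: Σwᵢ·t·y = 1426, Σwᵢ·t^2·y = 11398.
MᵀWM·[a, b]ᵀ = MᵀWy becomes [[255, 1683]; [1683, 13059]]·[a, b]ᵀ = [1426, 11398]ᵀ.
Δ = 255·13059 − 1683² = 497556.
a = (1426·13059 − 1683·11398)/497556 = -15575/13821; b = (255·11398 − 1683·1426)/497556 = 2483/2439.

a = -1.1269, b = 1.0180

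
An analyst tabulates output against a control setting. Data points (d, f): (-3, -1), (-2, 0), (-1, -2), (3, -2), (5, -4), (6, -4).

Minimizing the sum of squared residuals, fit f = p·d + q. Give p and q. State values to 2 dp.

p = -0.38, q = -1.66

From the data, Σd·d = 84, Σd = 8, Σ1 = 6.
And Σd·f = -45, Σf = -13.
Determinant 84·6 − 8² = 440.
p = ((-45)·6 − 8·(-13))/440 = -83/220; q = (84·(-13) − 8·(-45))/440 = -183/110.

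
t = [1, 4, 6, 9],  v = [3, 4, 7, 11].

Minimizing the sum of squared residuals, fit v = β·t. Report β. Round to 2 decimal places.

The normal system AᵀA·[β]ᵀ = Aᵀv is [[134]]·[β]ᵀ = [160]ᵀ.
Hence β = 160 / 134 ≈ 1.19403.

β = 1.19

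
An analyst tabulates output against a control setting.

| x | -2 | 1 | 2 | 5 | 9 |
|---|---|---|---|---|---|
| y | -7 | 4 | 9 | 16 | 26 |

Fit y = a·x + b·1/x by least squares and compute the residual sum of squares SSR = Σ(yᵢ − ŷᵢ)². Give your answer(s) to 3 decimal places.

SSR = 6.606

Compute the Gram sums: Σx·x = 115, Σx·1/x = 5, Σ1/x·1/x = 6287/4050.
For Aᵀy: Σx·y = 350, Σ1/x·y = 814/45.
Δ = 115·(6287/4050) − 5² = 124351/810.
a = (350·(6287/4050) − 5·(814/45))/(124351/810) = 366830/124351; b = (115·(814/45) − 5·350)/(124351/810) = 267480/124351.
Residuals: -3057/124351, -136906/124351, 251759/124351, 101970/124351, -98064/124351; SSR = 821462/124351.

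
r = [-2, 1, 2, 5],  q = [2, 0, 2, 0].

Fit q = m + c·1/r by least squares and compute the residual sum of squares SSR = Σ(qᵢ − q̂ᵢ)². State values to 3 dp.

SSR = 2.780

The normal equations are: 4·m + (6/5)·c = 4;  (6/5)·m + (77/50)·c = 0.
Determinant 4·(77/50) − (6/5)² = 118/25.
m = (4·(77/50) − (6/5)·0)/(118/25) = 77/59; c = (4·0 − (6/5)·4)/(118/25) = -60/59.
Residuals: 11/59, -17/59, 71/59, -65/59; SSR = 164/59.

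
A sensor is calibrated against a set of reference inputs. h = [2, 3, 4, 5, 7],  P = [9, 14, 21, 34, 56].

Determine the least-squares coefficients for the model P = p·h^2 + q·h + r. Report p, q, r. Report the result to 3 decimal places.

p = 0.850, q = 1.959, r = 1.068

Sums needed: Σh^2·h^2 = 3379, Σh^2·h = 567, Σh^2 = 103, Σh·h = 103, Σh = 21, Σ1 = 5.
For AᵀP: Σh^2·P = 4092, Σh·P = 706, ΣP = 134.
AᵀA·[p, q, r]ᵀ = AᵀP becomes [[3379, 567, 103]; [567, 103, 21]; [103, 21, 5]]·[p, q, r]ᵀ = [4092, 706, 134]ᵀ.
Row-reducing yields p = 577/679, q = 190/97, r = 725/679.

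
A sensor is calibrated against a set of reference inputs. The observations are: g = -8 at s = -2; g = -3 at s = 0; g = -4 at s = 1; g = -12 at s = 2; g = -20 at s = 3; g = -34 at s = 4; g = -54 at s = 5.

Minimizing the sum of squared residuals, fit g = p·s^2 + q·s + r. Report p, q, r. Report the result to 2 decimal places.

From the data, Σs^2·s^2 = 995, Σs^2·s = 217, Σs^2 = 59, Σs·s = 59, Σs = 13, Σ1 = 7.
Right-hand side: Σs^2·g = -2158, Σs·g = -478, Σg = -135.
AᵀA·[p, q, r]ᵀ = Aᵀg becomes [[995, 217, 59]; [217, 59, 13]; [59, 13, 7]]·[p, q, r]ᵀ = [-2158, -478, -135]ᵀ.
Row-reducing yields p = -19499/10164, q = -6179/10164, r = -153/77.

p = -1.92, q = -0.61, r = -1.99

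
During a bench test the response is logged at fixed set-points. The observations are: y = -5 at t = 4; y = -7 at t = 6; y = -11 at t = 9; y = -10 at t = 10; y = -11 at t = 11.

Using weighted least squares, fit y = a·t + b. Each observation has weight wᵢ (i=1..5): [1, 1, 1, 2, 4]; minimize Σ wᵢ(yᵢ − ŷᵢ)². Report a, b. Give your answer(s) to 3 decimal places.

a = -0.828, b = -2.034

From the data, Σwᵢ·t·t = 817, Σwᵢ·t = 83, Σwᵢ·1 = 9.
For XᵀWy: Σwᵢ·t·y = -845, Σwᵢ·y = -87.
So XᵀWX·[a, b]ᵀ = XᵀWy: [[817, 83]; [83, 9]]·[a, b]ᵀ = [-845, -87]ᵀ.
Eliminating b: 9·(row 1) − 83·(row 2) gives 464·a = 9·(-845) − 83·(-87) = -384, so a = -24/29.
Then b = ((-87) − 83·(-24/29))/9 = -59/29.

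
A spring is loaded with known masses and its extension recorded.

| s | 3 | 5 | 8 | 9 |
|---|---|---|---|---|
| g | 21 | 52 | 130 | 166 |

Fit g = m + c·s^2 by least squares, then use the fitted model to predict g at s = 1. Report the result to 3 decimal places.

From the data, Σ1 = 4, Σs^2 = 179, Σs^2·s^2 = 11363.
Moment sums: Σg = 369, Σs^2·g = 23255.
Normal equations: [[4, 179]; [179, 11363]]·[m, c]ᵀ = [369, 23255]ᵀ.
Determinant 4·11363 − 179² = 13411.
m = (369·11363 − 179·23255)/13411 = 30302/13411; c = (4·23255 − 179·369)/13411 = 26969/13411.
At s = 1: ĝ = (30302/13411)·(1) + (26969/13411)·(1) = 57271/13411.

ĝ = 4.270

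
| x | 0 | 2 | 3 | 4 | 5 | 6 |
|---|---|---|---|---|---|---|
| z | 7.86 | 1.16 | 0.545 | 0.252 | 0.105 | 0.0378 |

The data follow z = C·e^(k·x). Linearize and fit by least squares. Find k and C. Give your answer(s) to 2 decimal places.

k = -0.87, C = 7.48

With ln zᵢ as the transformed response and xᵢ as the regressor:
Over the data: Σx = 20.0000, Σ(x)² = 90.0000, Σln z = -5.3043, Σx·ln z = -37.9590.
Normal system: [[90.0000, 20.0000]; [20.0000, 6]]·[k, ln C]ᵀ = [-37.9590, -5.3043]ᵀ.
Slope k = (n·Σx·ln z − Σx·Σln z)/(n·Σ(x)² − (Σx)²) = (6·-37.9590 − 20.0000·-5.3043)/140.0000 = -0.86905; ln C = (Σln z − k·Σx)/n = 2.01279, so C = exp(2.01279) = 7.48418.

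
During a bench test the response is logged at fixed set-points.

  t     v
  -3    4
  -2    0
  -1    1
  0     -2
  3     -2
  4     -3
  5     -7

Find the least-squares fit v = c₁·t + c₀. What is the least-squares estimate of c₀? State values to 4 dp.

Forming XᵀX = [[64, 6]; [6, 7]] and Xᵀv = [-66, -9]ᵀ gives XᵀX·[c₁, c₀]ᵀ = Xᵀv.
Determinant 64·7 − 6² = 412.
c₁ = ((-66)·7 − 6·(-9))/412 = -102/103; c₀ = (64·(-9) − 6·(-66))/412 = -45/103.

c₀ = -0.4369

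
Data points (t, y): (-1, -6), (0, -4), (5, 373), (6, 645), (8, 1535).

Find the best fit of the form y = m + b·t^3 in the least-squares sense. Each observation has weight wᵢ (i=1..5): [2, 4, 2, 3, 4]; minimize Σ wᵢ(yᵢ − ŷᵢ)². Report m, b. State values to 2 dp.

Forming AᵀWA = [[15, 2944]; [2944, 1219796]] and AᵀWy = [8793, 3654902]ᵀ gives AᵀWA·[m, b]ᵀ = AᵀWy.
Δ = 15·1219796 − 2944² = 9629804.
m = (8793·1219796 − 2944·3654902)/9629804 = -8591315/2407451; b = (15·3654902 − 2944·8793)/9629804 = 14468469/4814902.

m = -3.57, b = 3.00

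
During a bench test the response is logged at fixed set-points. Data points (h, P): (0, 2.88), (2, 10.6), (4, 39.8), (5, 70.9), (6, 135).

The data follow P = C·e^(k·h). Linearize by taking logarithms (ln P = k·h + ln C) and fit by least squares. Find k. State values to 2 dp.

With ln Pᵢ as the transformed response and hᵢ as the regressor:
Sums: Σh = 17.0000, Σ(h)² = 81.0000, Σln P = 16.2691, Σh·ln P = 70.1952.
Normal system: [[81.0000, 17.0000]; [17.0000, 5]]·[k, ln C]ᵀ = [70.1952, 16.2691]ᵀ.
Δ = 81.0000·5 − (17.0000)² = 116.0000; k = (70.1952·5 − 17.0000·16.2691)/116.0000 = 0.64140, ln C = (81.0000·16.2691 − 17.0000·70.1952)/116.0000 = 1.07307.

k = 0.64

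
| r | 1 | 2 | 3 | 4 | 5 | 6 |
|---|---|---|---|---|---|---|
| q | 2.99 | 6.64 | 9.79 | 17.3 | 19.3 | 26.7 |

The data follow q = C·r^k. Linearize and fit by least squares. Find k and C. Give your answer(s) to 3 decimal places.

k = 1.215, C = 2.891

Let Y = ln q. Fitting Y = k·ln r + ln C by least squares:
Σln r = 6.5793, Σ(ln r)² = 9.4099, Σln q = 14.3652, Σln r·ln q = 18.4199.
Normal system: [[9.4099, 6.5793]; [6.5793, 6]]·[k, ln C]ᵀ = [18.4199, 14.3652]ᵀ.
Δ = 9.4099·6 − (6.5793)² = 13.1729; k = (18.4199·6 − 6.5793·14.3652)/13.1729 = 1.21514, ln C = (9.4099·14.3652 − 6.5793·18.4199)/13.1729 = 1.06175, so C = exp(1.06175) = 2.89143.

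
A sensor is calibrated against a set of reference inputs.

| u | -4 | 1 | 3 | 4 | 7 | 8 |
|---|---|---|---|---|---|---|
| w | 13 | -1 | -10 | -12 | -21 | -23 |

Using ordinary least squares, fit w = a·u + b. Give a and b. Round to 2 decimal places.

Forming XᵀX = [[155, 19]; [19, 6]] and Xᵀw = [-462, -54]ᵀ gives XᵀX·[a, b]ᵀ = Xᵀw.
det = 155·6 − 19² = 569.
a = ((-462)·6 − 19·(-54))/569 = -1746/569; b = (155·(-54) − 19·(-462))/569 = 408/569.

a = -3.07, b = 0.72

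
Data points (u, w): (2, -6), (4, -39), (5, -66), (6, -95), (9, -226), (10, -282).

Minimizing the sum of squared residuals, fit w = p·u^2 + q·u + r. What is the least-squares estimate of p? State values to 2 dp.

p = -2.99

Normal-equation sums: Σu^2·u^2 = 18754, Σu^2·u = 2142, Σu^2 = 262, Σu·u = 262, Σu = 36, Σ1 = 6.
For Xᵀw: Σu^2·w = -52224, Σu·w = -5922, Σw = -714.
Solving the 3×3 system (Gaussian elimination) gives p = -25842/8635, q = 2547/1727, r = 24459/8635.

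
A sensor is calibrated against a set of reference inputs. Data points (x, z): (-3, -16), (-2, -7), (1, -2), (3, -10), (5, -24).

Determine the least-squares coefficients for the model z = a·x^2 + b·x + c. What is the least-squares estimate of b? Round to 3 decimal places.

Setting ∂/∂a … = 0 gives: 804·a + 118·b + 48·c = -864;  118·a + 48·b + 4·c = -90;  48·a + 4·b + 5·c = -59.
(Σx^2·x^2 = 804, Σx^2·x = 118, Σx^2 = 48, Σx·x = 48, Σx = 4, Σ1 = 5, Σx^2·z = -864, Σx·z = -90, Σz = -59.)
Row-reducing yields a = -12407/11299, b = 11250/11299, c = -23221/11299.

b = 0.996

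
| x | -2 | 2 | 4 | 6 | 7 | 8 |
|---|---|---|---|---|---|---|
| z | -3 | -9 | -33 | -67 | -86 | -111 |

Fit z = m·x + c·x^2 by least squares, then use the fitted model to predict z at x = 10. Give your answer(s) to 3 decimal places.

ẑ = -169.088

The normal system MᵀM·[m, c]ᵀ = Mᵀz is [[173, 1135]; [1135, 8081]]·[m, c]ᵀ = [-2036, -14306]ᵀ.
Δ = 173·8081 − 1135² = 109788.
m = ((-2036)·8081 − 1135·(-14306))/109788 = -107803/54894; c = (173·(-14306) − 1135·(-2036))/109788 = -82039/54894.
At x = 10: ẑ = (-107803/54894)·(10) + (-82039/54894)·(100) = -662995/3921.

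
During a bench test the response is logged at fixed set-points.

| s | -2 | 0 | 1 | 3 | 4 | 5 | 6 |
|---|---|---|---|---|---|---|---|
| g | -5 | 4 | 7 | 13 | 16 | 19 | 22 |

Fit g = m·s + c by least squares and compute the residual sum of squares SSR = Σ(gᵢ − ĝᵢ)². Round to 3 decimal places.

SSR = 4.164

The normal equations are: 91·m + 17·c = 347;  17·m + 7·c = 76.
det = 91·7 − 17² = 348.
m = (347·7 − 17·76)/348 = 379/116; c = (91·76 − 17·347)/348 = 339/116.
Residuals: -161/116, 125/116, 47/58, 8/29, 1/116, -15/58, -61/116; SSR = 483/116.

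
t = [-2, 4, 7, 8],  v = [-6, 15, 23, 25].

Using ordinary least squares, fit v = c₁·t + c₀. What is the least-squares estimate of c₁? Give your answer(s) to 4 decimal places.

The normal equations are: 133·c₁ + 17·c₀ = 433;  17·c₁ + 4·c₀ = 57.
Determinant 133·4 − 17² = 243.
c₁ = (433·4 − 17·57)/243 = 763/243; c₀ = (133·57 − 17·433)/243 = 220/243.

c₁ = 3.1399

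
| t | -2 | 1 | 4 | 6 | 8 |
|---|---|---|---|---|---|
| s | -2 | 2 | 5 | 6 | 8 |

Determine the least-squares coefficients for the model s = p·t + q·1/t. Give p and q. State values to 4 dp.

p = 1.0038, q = 0.9079

The normal equations are: 121·p + 5·q = 126;  5·p + (781/576)·q = 25/4.
Δ = 121·(781/576) − 5² = 80101/576.
p = (126·(781/576) − 5·(25/4))/(80101/576) = 80406/80101; q = (121·(25/4) − 5·126)/(80101/576) = 72720/80101.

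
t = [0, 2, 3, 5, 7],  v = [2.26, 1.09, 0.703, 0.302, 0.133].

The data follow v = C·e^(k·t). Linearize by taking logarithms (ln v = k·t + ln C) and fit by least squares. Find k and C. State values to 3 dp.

Taking logs, ln v = k·t + ln C, so regress ln v on t.
AᵀA = [[87.0000, 17.0000]; [17.0000, 5]], rhs = [-20.9933, -2.6656]ᵀ  (here Σt = 17.0000, Σ(t)² = 87.0000, Σln v = -2.6656, Σt·ln v = -20.9933).
Solving (det = 146.0000): k = -0.40857, ln C = 0.85603, so C = exp(0.85603) = 2.35379.

k = -0.409, C = 2.354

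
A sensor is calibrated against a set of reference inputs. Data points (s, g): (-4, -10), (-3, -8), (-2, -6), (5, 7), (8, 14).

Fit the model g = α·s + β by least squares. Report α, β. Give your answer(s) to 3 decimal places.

Compute the Gram sums: Σs·s = 118, Σs = 4, Σ1 = 5.
And Σs·g = 223, Σg = -3.
AᵀA·[α, β]ᵀ = Aᵀg becomes [[118, 4]; [4, 5]]·[α, β]ᵀ = [223, -3]ᵀ.
Determinant 118·5 − 4² = 574.
α = (223·5 − 4·(-3))/574 = 161/82; β = (118·(-3) − 4·223)/574 = -89/41.

α = 1.963, β = -2.171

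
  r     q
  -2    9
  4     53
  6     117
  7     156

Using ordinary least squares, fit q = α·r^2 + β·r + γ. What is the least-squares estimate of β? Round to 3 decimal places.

β = 1.408

The normal system MᵀM·[α, β, γ]ᵀ = Mᵀq is [[3969, 615, 105]; [615, 105, 15]; [105, 15, 4]]·[α, β, γ]ᵀ = [12740, 1988, 335]ᵀ.
Inverting the 3×3 Gram matrix, [α, β, γ]ᵀ = [1016/339, 2387/1695, -23/113]ᵀ.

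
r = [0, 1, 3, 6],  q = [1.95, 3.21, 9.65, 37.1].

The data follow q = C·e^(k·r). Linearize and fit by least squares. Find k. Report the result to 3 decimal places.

k = 0.493

With ln qᵢ as the transformed response and rᵢ as the regressor:
Σr = 10.0000, Σ(r)² = 46.0000, Σln q = 7.7147, Σr·ln q = 29.6488.
Normal system: [[46.0000, 10.0000]; [10.0000, 4]]·[k, ln C]ᵀ = [29.6488, 7.7147]ᵀ.
Slope k = (n·Σr·ln q − Σr·Σln q)/(n·Σ(r)² − (Σr)²) = (4·29.6488 − 10.0000·7.7147)/84.0000 = 0.49344; ln C = (Σln q − k·Σr)/n = 0.69508.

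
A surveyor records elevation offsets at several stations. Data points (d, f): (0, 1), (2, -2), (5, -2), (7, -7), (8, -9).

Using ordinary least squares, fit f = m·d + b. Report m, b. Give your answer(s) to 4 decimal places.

Normal-equation sums: Σd·d = 142, Σd = 22, Σ1 = 5.
Moment sums: Σd·f = -135, Σf = -19.
Normal equations: [[142, 22]; [22, 5]]·[m, b]ᵀ = [-135, -19]ᵀ.
Determinant 142·5 − 22² = 226.
m = ((-135)·5 − 22·(-19))/226 = -257/226; b = (142·(-19) − 22·(-135))/226 = 136/113.

m = -1.1372, b = 1.2035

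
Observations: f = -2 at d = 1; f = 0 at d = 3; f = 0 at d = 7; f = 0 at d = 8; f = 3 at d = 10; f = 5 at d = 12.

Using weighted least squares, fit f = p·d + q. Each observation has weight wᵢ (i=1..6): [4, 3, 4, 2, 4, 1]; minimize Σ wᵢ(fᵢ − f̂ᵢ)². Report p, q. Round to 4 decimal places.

MᵀWM·[p, q]ᵀ = MᵀWf reads: 899·p + 109·q = 172;  109·p + 18·q = 9.
Eliminating q: 18·(row 1) − 109·(row 2) gives 4301·p = 18·172 − 109·9 = 2115, so p = 2115/4301.
Then q = (9 − 109·(2115/4301))/18 = -10657/4301.

p = 0.4917, q = -2.4778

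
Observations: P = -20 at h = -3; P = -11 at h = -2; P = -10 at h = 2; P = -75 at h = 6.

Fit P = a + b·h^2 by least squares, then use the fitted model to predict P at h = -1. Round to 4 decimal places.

P̂ = -4.2660

With design matrix X, XᵀX = [[4, 53]; [53, 1409]] and XᵀP = [-116, -2964]ᵀ.
Determinant 4·1409 − 53² = 2827.
a = ((-116)·1409 − 53·(-2964))/2827 = -6352/2827; b = (4·(-2964) − 53·(-116))/2827 = -5708/2827.
At h = -1: P̂ = (-6352/2827)·(1) + (-5708/2827)·(1) = -12060/2827.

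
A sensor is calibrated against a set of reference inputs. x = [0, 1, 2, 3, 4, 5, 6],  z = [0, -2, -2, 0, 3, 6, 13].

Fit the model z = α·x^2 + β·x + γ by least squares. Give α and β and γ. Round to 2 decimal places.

Normal-equation sums: Σx^2·x^2 = 2275, Σx^2·x = 441, Σx^2 = 91, Σx·x = 91, Σx = 21, Σ1 = 7.
Moment sums: Σx^2·z = 656, Σx·z = 114, Σz = 18.
AᵀA·[α, β, γ]ᵀ = Aᵀz becomes [[2275, 441, 91]; [441, 91, 21]; [91, 21, 7]]·[α, β, γ]ᵀ = [656, 114, 18]ᵀ.
Solving the 3×3 system (Gaussian elimination) gives α = 31/42, β = -16/7, γ = -1/6.

α = 0.74, β = -2.29, γ = -0.17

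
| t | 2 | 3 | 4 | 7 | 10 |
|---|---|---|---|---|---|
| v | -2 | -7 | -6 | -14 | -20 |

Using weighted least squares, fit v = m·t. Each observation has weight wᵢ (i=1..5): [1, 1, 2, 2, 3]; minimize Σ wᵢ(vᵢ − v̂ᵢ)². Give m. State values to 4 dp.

m = -1.9616

Forming AᵀWA = [[443]] and AᵀWv = [-869]ᵀ gives AᵀWA·[m]ᵀ = AᵀWv.
m = (-869)/443 = -1.96163.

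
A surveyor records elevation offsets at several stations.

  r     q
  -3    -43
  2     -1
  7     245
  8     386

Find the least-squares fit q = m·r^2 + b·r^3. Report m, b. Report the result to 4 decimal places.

m = -1.9099, b = 0.9908

Setting ∂/∂m … = 0 gives: 6594·m + 49364·b = 36318;  49364·m + 380586·b = 282820.
det = 6594·380586 − 49364² = 72779588.
m = (36318·380586 − 49364·282820)/72779588 = -34751033/18194897; b = (6594·282820 − 49364·36318)/72779588 = 2575476/2599271.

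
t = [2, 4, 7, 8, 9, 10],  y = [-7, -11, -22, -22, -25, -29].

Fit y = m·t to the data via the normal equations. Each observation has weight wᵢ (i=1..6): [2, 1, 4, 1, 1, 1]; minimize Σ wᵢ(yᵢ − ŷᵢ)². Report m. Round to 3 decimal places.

The normal system MᵀWM·[m]ᵀ = MᵀWy is [[465]]·[m]ᵀ = [-1379]ᵀ.
Hence m = -1379 / 465 ≈ -2.96559.

m = -2.966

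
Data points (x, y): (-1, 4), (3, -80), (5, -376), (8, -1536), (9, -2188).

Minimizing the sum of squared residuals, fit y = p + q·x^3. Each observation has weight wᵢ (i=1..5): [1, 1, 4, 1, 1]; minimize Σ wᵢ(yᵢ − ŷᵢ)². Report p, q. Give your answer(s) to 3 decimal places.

p = -0.119, q = -3.001

Normal-equation sums: Σwᵢ·1 = 8, Σwᵢ·x^3 = 1767, Σwᵢ·x^3·x^3 = 856815.
And Σwᵢ·y = -5304, Σwᵢ·x^3·y = -2571648.
So MᵀWM·[p, q]ᵀ = MᵀWy: [[8, 1767]; [1767, 856815]]·[p, q]ᵀ = [-5304, -2571648]ᵀ.
det = 8·856815 − 1767² = 3732231.
p = ((-5304)·856815 − 1767·(-2571648))/3732231 = -148248/1244077; q = (8·(-2571648) − 1767·(-5304))/3732231 = -3733672/1244077.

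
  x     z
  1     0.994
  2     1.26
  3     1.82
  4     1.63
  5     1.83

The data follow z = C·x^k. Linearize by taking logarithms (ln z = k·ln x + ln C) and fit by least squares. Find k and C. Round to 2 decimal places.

Taking logs, ln z = k·ln x + ln C, so regress ln z on ln x.
XᵀX = [[6.1995, 4.7875]; [4.7875, 5]], rhs = [2.4680, 1.9168]ᵀ  (here Σln x = 4.7875, Σ(ln x)² = 6.1995, Σln z = 1.9168, Σln x·ln z = 2.4680).
Slope k = (n·Σln x·ln z − Σln x·Σln z)/(n·Σ(ln x)² − (Σln x)²) = (5·2.4680 − 4.7875·1.9168)/8.0774 = 0.39162; ln C = (Σln z − k·Σln x)/n = 0.00839, so C = exp(0.00839) = 1.00843.

k = 0.39, C = 1.01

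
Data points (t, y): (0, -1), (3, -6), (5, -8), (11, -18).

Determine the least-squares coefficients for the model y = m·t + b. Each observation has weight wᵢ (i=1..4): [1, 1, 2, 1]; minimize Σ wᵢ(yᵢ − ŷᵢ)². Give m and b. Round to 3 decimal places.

Compute the Gram sums: Σwᵢ·t·t = 180, Σwᵢ·t = 24, Σwᵢ·1 = 5.
Moment sums: Σwᵢ·t·y = -296, Σwᵢ·y = -41.
Normal equations: [[180, 24]; [24, 5]]·[m, b]ᵀ = [-296, -41]ᵀ.
Eliminating b: 5·(row 1) − 24·(row 2) gives 324·m = 5·(-296) − 24·(-41) = -496, so m = -124/81.
Then b = ((-41) − 24·(-124/81))/5 = -23/27.

m = -1.531, b = -0.852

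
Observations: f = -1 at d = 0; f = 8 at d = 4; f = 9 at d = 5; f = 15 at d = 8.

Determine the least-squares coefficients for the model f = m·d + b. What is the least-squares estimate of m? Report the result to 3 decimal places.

From the data, Σd·d = 105, Σd = 17, Σ1 = 4.
And Σd·f = 197, Σf = 31.
So MᵀM·[m, b]ᵀ = Mᵀf: [[105, 17]; [17, 4]]·[m, b]ᵀ = [197, 31]ᵀ.
Eliminating b: 4·(row 1) − 17·(row 2) gives 131·m = 4·197 − 17·31 = 261, so m = 261/131.
Then b = (31 − 17·(261/131))/4 = -94/131.

m = 1.992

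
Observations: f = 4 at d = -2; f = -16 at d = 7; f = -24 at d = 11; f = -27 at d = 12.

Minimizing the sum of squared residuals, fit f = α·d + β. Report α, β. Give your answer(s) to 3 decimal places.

With design matrix M, MᵀM = [[318, 28]; [28, 4]] and Mᵀf = [-708, -63]ᵀ.
Δ = 318·4 − 28² = 488.
α = ((-708)·4 − 28·(-63))/488 = -267/122; β = (318·(-63) − 28·(-708))/488 = -105/244.

α = -2.189, β = -0.430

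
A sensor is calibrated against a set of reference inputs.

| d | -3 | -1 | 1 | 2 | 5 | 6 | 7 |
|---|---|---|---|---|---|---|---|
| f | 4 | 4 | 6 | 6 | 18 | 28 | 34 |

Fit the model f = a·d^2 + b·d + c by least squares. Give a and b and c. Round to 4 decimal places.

a = 0.4881, b = 0.9405, c = 3.2857

The normal equations are: 4421·a + 665·b + 125·c = 3194;  665·a + 125·b + 17·c = 498;  125·a + 17·b + 7·c = 100.
Solving the 3×3 system (Gaussian elimination) gives a = 41/84, b = 79/84, c = 23/7.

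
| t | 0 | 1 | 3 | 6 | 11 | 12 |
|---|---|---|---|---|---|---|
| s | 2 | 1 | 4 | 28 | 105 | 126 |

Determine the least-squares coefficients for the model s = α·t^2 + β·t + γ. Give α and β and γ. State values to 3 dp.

The normal system MᵀM·[α, β, γ]ᵀ = Mᵀs is [[36755, 3303, 311]; [3303, 311, 33]; [311, 33, 6]]·[α, β, γ]ᵀ = [31894, 2848, 266]ᵀ.
Solving the 3×3 system (Gaussian elimination) gives α = 59639/58352, β = -109325/58352, γ = 48469/29176.

α = 1.022, β = -1.874, γ = 1.661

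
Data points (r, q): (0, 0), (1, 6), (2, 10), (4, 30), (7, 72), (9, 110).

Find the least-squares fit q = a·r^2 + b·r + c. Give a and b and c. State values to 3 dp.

a = 0.972, b = 3.436, c = 0.376

Forming MᵀM = [[9235, 1145, 151]; [1145, 151, 23]; [151, 23, 6]] and Mᵀq = [12964, 1640, 228]ᵀ gives MᵀM·[a, b, c]ᵀ = Mᵀq.
Solving the 3×3 system (Gaussian elimination) gives a = 925/952, b = 3271/952, c = 179/476.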